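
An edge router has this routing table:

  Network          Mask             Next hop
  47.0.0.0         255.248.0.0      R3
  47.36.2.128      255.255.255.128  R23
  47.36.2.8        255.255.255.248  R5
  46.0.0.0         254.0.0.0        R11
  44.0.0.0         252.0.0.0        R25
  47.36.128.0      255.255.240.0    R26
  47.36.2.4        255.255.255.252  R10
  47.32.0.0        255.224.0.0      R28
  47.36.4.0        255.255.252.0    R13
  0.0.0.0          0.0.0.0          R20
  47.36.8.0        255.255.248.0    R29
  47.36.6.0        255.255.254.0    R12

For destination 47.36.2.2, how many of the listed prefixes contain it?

4

Prefixes containing 47.36.2.2:
  0.0.0.0/0 (default, matches everything)
  44.0.0.0/6 (44.0.0.0 - 47.255.255.255)
  46.0.0.0/7 (46.0.0.0 - 47.255.255.255)
  47.32.0.0/11 (47.32.0.0 - 47.63.255.255)
Total matching entries: 4.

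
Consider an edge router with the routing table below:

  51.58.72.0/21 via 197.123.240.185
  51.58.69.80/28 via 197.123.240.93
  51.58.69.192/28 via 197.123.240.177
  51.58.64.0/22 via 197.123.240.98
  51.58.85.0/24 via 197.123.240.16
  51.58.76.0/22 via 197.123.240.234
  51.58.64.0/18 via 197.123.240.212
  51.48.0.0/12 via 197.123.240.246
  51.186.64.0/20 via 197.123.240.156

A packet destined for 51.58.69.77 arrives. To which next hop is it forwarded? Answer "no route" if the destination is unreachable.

Routes whose prefix contains 51.58.69.77:
  51.48.0.0/12 (51.48.0.0 - 51.63.255.255) -> 197.123.240.246
  51.58.64.0/18 (51.58.64.0 - 51.58.127.255) -> 197.123.240.212
More-specific entries that do NOT match:
  51.58.69.80/28 (51.58.69.80 - 51.58.69.95) does not contain 51.58.69.77
  51.58.69.192/28 (51.58.69.192 - 51.58.69.207) does not contain 51.58.69.77
  51.58.85.0/24 (51.58.85.0 - 51.58.85.255) does not contain 51.58.69.77
  51.58.64.0/22 (51.58.64.0 - 51.58.67.255) does not contain 51.58.69.77
  51.58.76.0/22 (51.58.76.0 - 51.58.79.255) does not contain 51.58.69.77
  51.58.72.0/21 (51.58.72.0 - 51.58.79.255) does not contain 51.58.69.77
  51.186.64.0/20 (51.186.64.0 - 51.186.79.255) does not contain 51.58.69.77
Longest matching prefix is /18 -> next hop 197.123.240.212.

197.123.240.212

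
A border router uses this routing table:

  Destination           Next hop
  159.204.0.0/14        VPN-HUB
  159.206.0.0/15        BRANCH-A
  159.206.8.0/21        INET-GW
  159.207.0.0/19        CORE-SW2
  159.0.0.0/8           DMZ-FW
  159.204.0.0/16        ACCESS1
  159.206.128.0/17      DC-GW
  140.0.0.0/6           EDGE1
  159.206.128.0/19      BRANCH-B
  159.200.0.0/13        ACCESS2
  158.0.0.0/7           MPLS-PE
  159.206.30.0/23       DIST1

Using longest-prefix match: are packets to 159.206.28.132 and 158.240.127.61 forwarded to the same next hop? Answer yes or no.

no

159.206.28.132: longest match 159.206.0.0/15 -> BRANCH-A
158.240.127.61: longest match 158.0.0.0/7 -> MPLS-PE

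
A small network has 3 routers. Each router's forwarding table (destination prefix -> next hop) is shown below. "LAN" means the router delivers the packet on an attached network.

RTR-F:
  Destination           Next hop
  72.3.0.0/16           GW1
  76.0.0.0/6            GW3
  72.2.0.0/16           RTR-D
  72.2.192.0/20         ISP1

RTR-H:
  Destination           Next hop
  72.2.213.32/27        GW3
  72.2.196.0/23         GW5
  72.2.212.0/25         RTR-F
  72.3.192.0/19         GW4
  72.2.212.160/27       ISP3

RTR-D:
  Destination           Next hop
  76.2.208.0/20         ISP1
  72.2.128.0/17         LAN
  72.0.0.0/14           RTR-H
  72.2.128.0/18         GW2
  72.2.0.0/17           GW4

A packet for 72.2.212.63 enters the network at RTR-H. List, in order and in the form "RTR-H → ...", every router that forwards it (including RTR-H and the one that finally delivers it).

At RTR-H: longest match for 72.2.212.63 is 72.2.212.0/25 -> RTR-F
At RTR-F: longest match for 72.2.212.63 is 72.2.0.0/16 -> RTR-D
At RTR-D: longest match for 72.2.212.63 is 72.2.128.0/17 -> LAN

RTR-H → RTR-F → RTR-D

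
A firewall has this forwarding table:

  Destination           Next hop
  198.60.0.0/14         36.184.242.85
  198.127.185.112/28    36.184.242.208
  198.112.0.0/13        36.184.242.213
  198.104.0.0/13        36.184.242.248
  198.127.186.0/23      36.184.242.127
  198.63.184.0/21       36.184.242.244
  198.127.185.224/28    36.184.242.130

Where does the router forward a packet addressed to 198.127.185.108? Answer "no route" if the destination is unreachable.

no route

No entry's prefix contains 198.127.185.108; there is no default route.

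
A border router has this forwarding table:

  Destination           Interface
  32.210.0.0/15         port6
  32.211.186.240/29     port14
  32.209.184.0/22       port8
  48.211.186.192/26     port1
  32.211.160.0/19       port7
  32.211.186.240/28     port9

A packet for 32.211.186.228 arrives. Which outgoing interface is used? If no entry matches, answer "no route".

port7

Routes whose prefix contains 32.211.186.228:
  32.210.0.0/15 (32.210.0.0 - 32.211.255.255) -> port6
  32.211.160.0/19 (32.211.160.0 - 32.211.191.255) -> port7
More-specific entries that do NOT match:
  32.211.186.240/29 (32.211.186.240 - 32.211.186.247) does not contain 32.211.186.228
  32.211.186.240/28 (32.211.186.240 - 32.211.186.255) does not contain 32.211.186.228
  48.211.186.192/26 (48.211.186.192 - 48.211.186.255) does not contain 32.211.186.228
  32.209.184.0/22 (32.209.184.0 - 32.209.187.255) does not contain 32.211.186.228
Longest matching prefix is /19 -> interface port7.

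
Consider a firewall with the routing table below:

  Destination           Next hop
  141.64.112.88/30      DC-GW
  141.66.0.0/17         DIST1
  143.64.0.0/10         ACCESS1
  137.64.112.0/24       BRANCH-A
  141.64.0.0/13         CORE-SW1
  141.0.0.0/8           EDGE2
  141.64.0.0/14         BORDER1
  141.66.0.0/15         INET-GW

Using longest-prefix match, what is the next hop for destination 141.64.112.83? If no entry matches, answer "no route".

BORDER1

Routes whose prefix contains 141.64.112.83:
  141.0.0.0/8 (141.0.0.0 - 141.255.255.255) -> EDGE2
  141.64.0.0/13 (141.64.0.0 - 141.71.255.255) -> CORE-SW1
  141.64.0.0/14 (141.64.0.0 - 141.67.255.255) -> BORDER1
More-specific entries that do NOT match:
  141.64.112.88/30 (141.64.112.88 - 141.64.112.91) does not contain 141.64.112.83
  137.64.112.0/24 (137.64.112.0 - 137.64.112.255) does not contain 141.64.112.83
  141.66.0.0/17 (141.66.0.0 - 141.66.127.255) does not contain 141.64.112.83
  141.66.0.0/15 (141.66.0.0 - 141.67.255.255) does not contain 141.64.112.83
Longest matching prefix is /14 -> next hop BORDER1.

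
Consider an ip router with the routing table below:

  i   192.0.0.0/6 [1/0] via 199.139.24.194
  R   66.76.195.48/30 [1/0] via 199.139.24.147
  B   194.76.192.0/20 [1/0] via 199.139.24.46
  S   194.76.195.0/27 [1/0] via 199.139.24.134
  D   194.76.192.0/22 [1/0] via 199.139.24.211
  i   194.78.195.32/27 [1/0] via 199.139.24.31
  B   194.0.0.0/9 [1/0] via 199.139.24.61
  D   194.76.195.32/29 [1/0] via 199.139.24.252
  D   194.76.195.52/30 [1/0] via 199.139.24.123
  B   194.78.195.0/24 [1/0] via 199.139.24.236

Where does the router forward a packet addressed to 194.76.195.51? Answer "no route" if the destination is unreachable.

Routes whose prefix contains 194.76.195.51:
  192.0.0.0/6 (192.0.0.0 - 195.255.255.255) -> 199.139.24.194
  194.0.0.0/9 (194.0.0.0 - 194.127.255.255) -> 199.139.24.61
  194.76.192.0/20 (194.76.192.0 - 194.76.207.255) -> 199.139.24.46
  194.76.192.0/22 (194.76.192.0 - 194.76.195.255) -> 199.139.24.211
More-specific entries that do NOT match:
  66.76.195.48/30 (66.76.195.48 - 66.76.195.51) does not contain 194.76.195.51
  194.76.195.52/30 (194.76.195.52 - 194.76.195.55) does not contain 194.76.195.51
  194.76.195.32/29 (194.76.195.32 - 194.76.195.39) does not contain 194.76.195.51
  194.76.195.0/27 (194.76.195.0 - 194.76.195.31) does not contain 194.76.195.51
  194.78.195.32/27 (194.78.195.32 - 194.78.195.63) does not contain 194.76.195.51
  194.78.195.0/24 (194.78.195.0 - 194.78.195.255) does not contain 194.76.195.51
Longest matching prefix is /22 -> next hop 199.139.24.211.

199.139.24.211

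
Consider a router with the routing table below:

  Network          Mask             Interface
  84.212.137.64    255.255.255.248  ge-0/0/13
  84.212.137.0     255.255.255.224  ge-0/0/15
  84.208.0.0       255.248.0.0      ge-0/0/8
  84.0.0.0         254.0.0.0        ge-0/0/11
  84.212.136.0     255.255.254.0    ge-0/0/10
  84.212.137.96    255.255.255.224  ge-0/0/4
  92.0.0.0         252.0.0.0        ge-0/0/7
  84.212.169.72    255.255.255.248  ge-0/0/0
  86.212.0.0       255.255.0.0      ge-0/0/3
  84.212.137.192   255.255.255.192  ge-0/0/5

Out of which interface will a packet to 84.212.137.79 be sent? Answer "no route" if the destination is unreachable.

Routes whose prefix contains 84.212.137.79:
  84.0.0.0/7 (84.0.0.0 - 85.255.255.255) -> ge-0/0/11
  84.208.0.0/13 (84.208.0.0 - 84.215.255.255) -> ge-0/0/8
  84.212.136.0/23 (84.212.136.0 - 84.212.137.255) -> ge-0/0/10
More-specific entries that do NOT match:
  84.212.137.64/29 (84.212.137.64 - 84.212.137.71) does not contain 84.212.137.79
  84.212.169.72/29 (84.212.169.72 - 84.212.169.79) does not contain 84.212.137.79
  84.212.137.0/27 (84.212.137.0 - 84.212.137.31) does not contain 84.212.137.79
  84.212.137.96/27 (84.212.137.96 - 84.212.137.127) does not contain 84.212.137.79
  84.212.137.192/26 (84.212.137.192 - 84.212.137.255) does not contain 84.212.137.79
Longest matching prefix is /23 -> interface ge-0/0/10.

ge-0/0/10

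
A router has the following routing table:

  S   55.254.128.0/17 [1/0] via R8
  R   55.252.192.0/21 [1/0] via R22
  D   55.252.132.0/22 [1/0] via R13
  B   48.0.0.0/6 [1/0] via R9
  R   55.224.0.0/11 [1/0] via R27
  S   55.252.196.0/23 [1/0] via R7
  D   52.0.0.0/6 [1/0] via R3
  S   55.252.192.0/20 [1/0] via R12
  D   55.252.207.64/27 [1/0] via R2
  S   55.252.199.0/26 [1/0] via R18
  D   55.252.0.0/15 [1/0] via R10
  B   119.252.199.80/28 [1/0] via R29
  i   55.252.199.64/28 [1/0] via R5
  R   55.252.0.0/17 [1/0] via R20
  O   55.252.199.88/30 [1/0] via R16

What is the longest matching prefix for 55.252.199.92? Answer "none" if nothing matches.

Entries matching 55.252.199.92:
  52.0.0.0/6 (52.0.0.0 - 55.255.255.255)
  55.224.0.0/11 (55.224.0.0 - 55.255.255.255)
  55.252.0.0/15 (55.252.0.0 - 55.253.255.255)
  55.252.192.0/20 (55.252.192.0 - 55.252.207.255)
  55.252.192.0/21 (55.252.192.0 - 55.252.199.255)
Most specific is 55.252.192.0/21.

55.252.192.0/21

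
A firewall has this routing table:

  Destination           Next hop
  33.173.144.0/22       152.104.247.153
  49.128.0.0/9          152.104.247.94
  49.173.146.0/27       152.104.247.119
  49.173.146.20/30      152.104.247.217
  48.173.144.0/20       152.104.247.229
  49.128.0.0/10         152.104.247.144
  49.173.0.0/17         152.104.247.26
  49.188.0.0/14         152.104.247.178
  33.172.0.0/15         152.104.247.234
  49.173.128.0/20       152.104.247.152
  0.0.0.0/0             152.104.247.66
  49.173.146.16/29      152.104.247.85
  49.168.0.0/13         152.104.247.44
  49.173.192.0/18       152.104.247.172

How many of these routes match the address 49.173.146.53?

4

Prefixes containing 49.173.146.53:
  0.0.0.0/0 (default, matches everything)
  49.128.0.0/9 (49.128.0.0 - 49.255.255.255)
  49.128.0.0/10 (49.128.0.0 - 49.191.255.255)
  49.168.0.0/13 (49.168.0.0 - 49.175.255.255)
Total matching entries: 4.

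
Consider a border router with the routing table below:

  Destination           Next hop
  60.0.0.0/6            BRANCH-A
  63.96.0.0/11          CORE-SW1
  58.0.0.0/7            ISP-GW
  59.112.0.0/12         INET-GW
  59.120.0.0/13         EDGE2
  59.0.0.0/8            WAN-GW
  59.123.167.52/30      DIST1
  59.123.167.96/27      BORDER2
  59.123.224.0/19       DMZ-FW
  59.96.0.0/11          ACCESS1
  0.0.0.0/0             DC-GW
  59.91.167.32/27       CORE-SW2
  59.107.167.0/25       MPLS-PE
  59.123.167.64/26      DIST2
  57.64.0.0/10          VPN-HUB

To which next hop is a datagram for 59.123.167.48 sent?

EDGE2

Routes whose prefix contains 59.123.167.48:
  0.0.0.0/0 (default, matches everything) -> DC-GW
  58.0.0.0/7 (58.0.0.0 - 59.255.255.255) -> ISP-GW
  59.0.0.0/8 (59.0.0.0 - 59.255.255.255) -> WAN-GW
  59.96.0.0/11 (59.96.0.0 - 59.127.255.255) -> ACCESS1
  59.112.0.0/12 (59.112.0.0 - 59.127.255.255) -> INET-GW
  59.120.0.0/13 (59.120.0.0 - 59.127.255.255) -> EDGE2
More-specific entries that do NOT match:
  59.123.167.52/30 (59.123.167.52 - 59.123.167.55) does not contain 59.123.167.48
  59.123.167.96/27 (59.123.167.96 - 59.123.167.127) does not contain 59.123.167.48
  59.91.167.32/27 (59.91.167.32 - 59.91.167.63) does not contain 59.123.167.48
  59.123.167.64/26 (59.123.167.64 - 59.123.167.127) does not contain 59.123.167.48
  59.107.167.0/25 (59.107.167.0 - 59.107.167.127) does not contain 59.123.167.48
  59.123.224.0/19 (59.123.224.0 - 59.123.255.255) does not contain 59.123.167.48
Longest matching prefix is /13 -> next hop EDGE2.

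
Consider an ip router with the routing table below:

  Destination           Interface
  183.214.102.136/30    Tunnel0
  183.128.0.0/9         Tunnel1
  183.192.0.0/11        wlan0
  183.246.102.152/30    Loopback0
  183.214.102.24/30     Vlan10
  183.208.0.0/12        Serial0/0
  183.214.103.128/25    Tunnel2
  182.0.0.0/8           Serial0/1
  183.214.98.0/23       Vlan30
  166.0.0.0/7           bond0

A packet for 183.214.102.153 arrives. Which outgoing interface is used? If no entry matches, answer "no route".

Serial0/0

Routes whose prefix contains 183.214.102.153:
  183.128.0.0/9 (183.128.0.0 - 183.255.255.255) -> Tunnel1
  183.192.0.0/11 (183.192.0.0 - 183.223.255.255) -> wlan0
  183.208.0.0/12 (183.208.0.0 - 183.223.255.255) -> Serial0/0
More-specific entries that do NOT match:
  183.214.102.136/30 (183.214.102.136 - 183.214.102.139) does not contain 183.214.102.153
  183.246.102.152/30 (183.246.102.152 - 183.246.102.155) does not contain 183.214.102.153
  183.214.102.24/30 (183.214.102.24 - 183.214.102.27) does not contain 183.214.102.153
  183.214.103.128/25 (183.214.103.128 - 183.214.103.255) does not contain 183.214.102.153
  183.214.98.0/23 (183.214.98.0 - 183.214.99.255) does not contain 183.214.102.153
Longest matching prefix is /12 -> interface Serial0/0.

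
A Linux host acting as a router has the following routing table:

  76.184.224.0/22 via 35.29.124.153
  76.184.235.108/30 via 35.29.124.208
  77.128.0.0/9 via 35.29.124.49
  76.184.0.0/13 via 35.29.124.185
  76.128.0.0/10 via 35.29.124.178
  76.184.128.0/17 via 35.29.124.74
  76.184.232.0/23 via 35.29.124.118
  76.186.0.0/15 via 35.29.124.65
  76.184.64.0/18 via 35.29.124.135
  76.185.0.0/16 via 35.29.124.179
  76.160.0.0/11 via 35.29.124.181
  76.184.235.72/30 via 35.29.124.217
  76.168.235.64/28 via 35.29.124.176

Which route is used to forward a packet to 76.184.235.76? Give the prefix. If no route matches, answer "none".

Entries matching 76.184.235.76:
  76.128.0.0/10 (76.128.0.0 - 76.191.255.255)
  76.160.0.0/11 (76.160.0.0 - 76.191.255.255)
  76.184.0.0/13 (76.184.0.0 - 76.191.255.255)
  76.184.128.0/17 (76.184.128.0 - 76.184.255.255)
Most specific is 76.184.128.0/17.

76.184.128.0/17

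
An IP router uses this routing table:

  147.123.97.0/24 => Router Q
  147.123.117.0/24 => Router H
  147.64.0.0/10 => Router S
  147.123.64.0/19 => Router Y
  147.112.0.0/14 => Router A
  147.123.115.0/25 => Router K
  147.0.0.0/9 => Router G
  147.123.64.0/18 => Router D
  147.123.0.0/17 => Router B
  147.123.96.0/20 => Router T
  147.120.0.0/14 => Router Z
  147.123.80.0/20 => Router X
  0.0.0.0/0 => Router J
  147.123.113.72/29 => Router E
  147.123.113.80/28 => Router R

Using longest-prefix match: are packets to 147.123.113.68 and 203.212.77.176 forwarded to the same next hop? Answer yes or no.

147.123.113.68: longest match 147.123.64.0/18 -> Router D
203.212.77.176: longest match 0.0.0.0/0 -> Router J

no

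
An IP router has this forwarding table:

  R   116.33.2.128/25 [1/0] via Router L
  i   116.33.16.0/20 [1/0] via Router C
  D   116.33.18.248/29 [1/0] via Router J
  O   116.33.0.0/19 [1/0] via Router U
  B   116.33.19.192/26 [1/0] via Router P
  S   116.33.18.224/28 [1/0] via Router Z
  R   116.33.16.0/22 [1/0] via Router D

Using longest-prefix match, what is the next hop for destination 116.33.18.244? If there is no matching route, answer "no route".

Routes whose prefix contains 116.33.18.244:
  116.33.0.0/19 (116.33.0.0 - 116.33.31.255) -> Router U
  116.33.16.0/20 (116.33.16.0 - 116.33.31.255) -> Router C
  116.33.16.0/22 (116.33.16.0 - 116.33.19.255) -> Router D
More-specific entries that do NOT match:
  116.33.18.248/29 (116.33.18.248 - 116.33.18.255) does not contain 116.33.18.244
  116.33.18.224/28 (116.33.18.224 - 116.33.18.239) does not contain 116.33.18.244
  116.33.19.192/26 (116.33.19.192 - 116.33.19.255) does not contain 116.33.18.244
  116.33.2.128/25 (116.33.2.128 - 116.33.2.255) does not contain 116.33.18.244
Longest matching prefix is /22 -> next hop Router D.

Router D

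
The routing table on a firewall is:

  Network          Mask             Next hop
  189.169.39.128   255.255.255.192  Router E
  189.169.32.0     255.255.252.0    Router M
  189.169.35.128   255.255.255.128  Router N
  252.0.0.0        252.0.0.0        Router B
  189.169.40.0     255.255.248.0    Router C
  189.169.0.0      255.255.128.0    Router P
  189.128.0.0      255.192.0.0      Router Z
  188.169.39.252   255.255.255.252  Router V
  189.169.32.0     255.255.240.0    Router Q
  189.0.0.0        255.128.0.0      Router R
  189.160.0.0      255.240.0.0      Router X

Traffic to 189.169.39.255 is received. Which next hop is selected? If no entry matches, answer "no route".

Router Q

Routes whose prefix contains 189.169.39.255:
  189.128.0.0/10 (189.128.0.0 - 189.191.255.255) -> Router Z
  189.160.0.0/12 (189.160.0.0 - 189.175.255.255) -> Router X
  189.169.0.0/17 (189.169.0.0 - 189.169.127.255) -> Router P
  189.169.32.0/20 (189.169.32.0 - 189.169.47.255) -> Router Q
More-specific entries that do NOT match:
  188.169.39.252/30 (188.169.39.252 - 188.169.39.255) does not contain 189.169.39.255
  189.169.39.128/26 (189.169.39.128 - 189.169.39.191) does not contain 189.169.39.255
  189.169.35.128/25 (189.169.35.128 - 189.169.35.255) does not contain 189.169.39.255
  189.169.32.0/22 (189.169.32.0 - 189.169.35.255) does not contain 189.169.39.255
  189.169.40.0/21 (189.169.40.0 - 189.169.47.255) does not contain 189.169.39.255
Longest matching prefix is /20 -> next hop Router Q.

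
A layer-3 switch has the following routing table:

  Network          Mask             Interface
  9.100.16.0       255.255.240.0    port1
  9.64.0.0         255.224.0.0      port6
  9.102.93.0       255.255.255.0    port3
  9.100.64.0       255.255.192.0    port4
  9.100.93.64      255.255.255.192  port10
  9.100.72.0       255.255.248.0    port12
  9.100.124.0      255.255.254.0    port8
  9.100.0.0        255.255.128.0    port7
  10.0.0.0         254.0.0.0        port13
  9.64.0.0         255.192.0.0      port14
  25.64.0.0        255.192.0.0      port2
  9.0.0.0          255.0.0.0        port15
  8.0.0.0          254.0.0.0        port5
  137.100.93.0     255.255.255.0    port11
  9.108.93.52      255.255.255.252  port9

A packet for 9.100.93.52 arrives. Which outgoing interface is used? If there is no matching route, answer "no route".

port4

Routes whose prefix contains 9.100.93.52:
  8.0.0.0/7 (8.0.0.0 - 9.255.255.255) -> port5
  9.0.0.0/8 (9.0.0.0 - 9.255.255.255) -> port15
  9.64.0.0/10 (9.64.0.0 - 9.127.255.255) -> port14
  9.100.0.0/17 (9.100.0.0 - 9.100.127.255) -> port7
  9.100.64.0/18 (9.100.64.0 - 9.100.127.255) -> port4
More-specific entries that do NOT match:
  9.108.93.52/30 (9.108.93.52 - 9.108.93.55) does not contain 9.100.93.52
  9.100.93.64/26 (9.100.93.64 - 9.100.93.127) does not contain 9.100.93.52
  9.102.93.0/24 (9.102.93.0 - 9.102.93.255) does not contain 9.100.93.52
  137.100.93.0/24 (137.100.93.0 - 137.100.93.255) does not contain 9.100.93.52
  9.100.124.0/23 (9.100.124.0 - 9.100.125.255) does not contain 9.100.93.52
  9.100.72.0/21 (9.100.72.0 - 9.100.79.255) does not contain 9.100.93.52
  9.100.16.0/20 (9.100.16.0 - 9.100.31.255) does not contain 9.100.93.52
Longest matching prefix is /18 -> interface port4.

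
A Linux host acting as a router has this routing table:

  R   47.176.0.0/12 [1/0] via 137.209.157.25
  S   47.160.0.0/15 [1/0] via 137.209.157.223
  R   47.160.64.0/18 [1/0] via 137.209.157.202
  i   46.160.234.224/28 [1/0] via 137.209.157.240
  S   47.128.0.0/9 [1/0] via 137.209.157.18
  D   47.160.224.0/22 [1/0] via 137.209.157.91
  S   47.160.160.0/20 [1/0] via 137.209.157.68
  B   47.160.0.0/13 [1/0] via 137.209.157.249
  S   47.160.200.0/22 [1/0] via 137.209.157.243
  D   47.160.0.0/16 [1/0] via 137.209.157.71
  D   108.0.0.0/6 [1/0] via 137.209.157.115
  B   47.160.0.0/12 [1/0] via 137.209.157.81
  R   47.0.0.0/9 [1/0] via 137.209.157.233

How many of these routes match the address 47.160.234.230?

5

Prefixes containing 47.160.234.230:
  47.128.0.0/9 (47.128.0.0 - 47.255.255.255)
  47.160.0.0/12 (47.160.0.0 - 47.175.255.255)
  47.160.0.0/13 (47.160.0.0 - 47.167.255.255)
  47.160.0.0/15 (47.160.0.0 - 47.161.255.255)
  47.160.0.0/16 (47.160.0.0 - 47.160.255.255)
Total matching entries: 5.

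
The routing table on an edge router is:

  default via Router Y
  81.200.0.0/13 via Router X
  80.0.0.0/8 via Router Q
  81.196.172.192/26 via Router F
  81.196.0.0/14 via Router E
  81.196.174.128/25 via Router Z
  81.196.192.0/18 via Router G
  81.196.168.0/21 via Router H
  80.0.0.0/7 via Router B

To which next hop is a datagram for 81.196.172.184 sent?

Routes whose prefix contains 81.196.172.184:
  0.0.0.0/0 (default, matches everything) -> Router Y
  80.0.0.0/7 (80.0.0.0 - 81.255.255.255) -> Router B
  81.196.0.0/14 (81.196.0.0 - 81.199.255.255) -> Router E
  81.196.168.0/21 (81.196.168.0 - 81.196.175.255) -> Router H
More-specific entries that do NOT match:
  81.196.172.192/26 (81.196.172.192 - 81.196.172.255) does not contain 81.196.172.184
  81.196.174.128/25 (81.196.174.128 - 81.196.174.255) does not contain 81.196.172.184
Longest matching prefix is /21 -> next hop Router H.

Router H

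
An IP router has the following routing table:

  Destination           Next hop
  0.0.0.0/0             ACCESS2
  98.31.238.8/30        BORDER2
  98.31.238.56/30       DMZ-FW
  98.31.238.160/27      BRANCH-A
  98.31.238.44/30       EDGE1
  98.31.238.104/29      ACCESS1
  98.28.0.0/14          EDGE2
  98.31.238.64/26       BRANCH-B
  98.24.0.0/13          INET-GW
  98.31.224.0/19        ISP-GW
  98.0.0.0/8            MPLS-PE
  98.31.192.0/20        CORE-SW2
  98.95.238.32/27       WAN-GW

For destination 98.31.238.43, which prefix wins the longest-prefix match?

98.31.224.0/19

Entries matching 98.31.238.43:
  0.0.0.0/0 (default, matches everything)
  98.0.0.0/8 (98.0.0.0 - 98.255.255.255)
  98.24.0.0/13 (98.24.0.0 - 98.31.255.255)
  98.28.0.0/14 (98.28.0.0 - 98.31.255.255)
  98.31.224.0/19 (98.31.224.0 - 98.31.255.255)
Most specific is 98.31.224.0/19.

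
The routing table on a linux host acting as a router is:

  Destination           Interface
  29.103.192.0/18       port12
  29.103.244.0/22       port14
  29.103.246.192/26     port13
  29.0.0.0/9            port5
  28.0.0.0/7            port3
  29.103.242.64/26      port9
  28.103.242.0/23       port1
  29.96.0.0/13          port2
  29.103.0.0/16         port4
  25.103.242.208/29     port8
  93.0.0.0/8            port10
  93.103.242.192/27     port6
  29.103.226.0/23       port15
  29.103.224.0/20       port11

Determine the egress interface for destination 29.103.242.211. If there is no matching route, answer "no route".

port12

Routes whose prefix contains 29.103.242.211:
  28.0.0.0/7 (28.0.0.0 - 29.255.255.255) -> port3
  29.0.0.0/9 (29.0.0.0 - 29.127.255.255) -> port5
  29.96.0.0/13 (29.96.0.0 - 29.103.255.255) -> port2
  29.103.0.0/16 (29.103.0.0 - 29.103.255.255) -> port4
  29.103.192.0/18 (29.103.192.0 - 29.103.255.255) -> port12
More-specific entries that do NOT match:
  25.103.242.208/29 (25.103.242.208 - 25.103.242.215) does not contain 29.103.242.211
  93.103.242.192/27 (93.103.242.192 - 93.103.242.223) does not contain 29.103.242.211
  29.103.246.192/26 (29.103.246.192 - 29.103.246.255) does not contain 29.103.242.211
  29.103.242.64/26 (29.103.242.64 - 29.103.242.127) does not contain 29.103.242.211
  28.103.242.0/23 (28.103.242.0 - 28.103.243.255) does not contain 29.103.242.211
  29.103.226.0/23 (29.103.226.0 - 29.103.227.255) does not contain 29.103.242.211
  29.103.244.0/22 (29.103.244.0 - 29.103.247.255) does not contain 29.103.242.211
  29.103.224.0/20 (29.103.224.0 - 29.103.239.255) does not contain 29.103.242.211
Longest matching prefix is /18 -> interface port12.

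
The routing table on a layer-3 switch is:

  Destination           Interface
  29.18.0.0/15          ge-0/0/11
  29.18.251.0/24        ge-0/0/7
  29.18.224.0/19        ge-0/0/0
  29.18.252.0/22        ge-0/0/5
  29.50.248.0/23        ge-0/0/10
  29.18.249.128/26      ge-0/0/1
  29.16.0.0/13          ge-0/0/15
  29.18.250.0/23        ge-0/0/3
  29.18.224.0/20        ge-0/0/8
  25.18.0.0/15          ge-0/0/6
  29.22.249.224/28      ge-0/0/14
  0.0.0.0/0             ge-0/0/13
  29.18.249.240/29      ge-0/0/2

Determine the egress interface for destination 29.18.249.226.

ge-0/0/0

Routes whose prefix contains 29.18.249.226:
  0.0.0.0/0 (default, matches everything) -> ge-0/0/13
  29.16.0.0/13 (29.16.0.0 - 29.23.255.255) -> ge-0/0/15
  29.18.0.0/15 (29.18.0.0 - 29.19.255.255) -> ge-0/0/11
  29.18.224.0/19 (29.18.224.0 - 29.18.255.255) -> ge-0/0/0
More-specific entries that do NOT match:
  29.18.249.240/29 (29.18.249.240 - 29.18.249.247) does not contain 29.18.249.226
  29.22.249.224/28 (29.22.249.224 - 29.22.249.239) does not contain 29.18.249.226
  29.18.249.128/26 (29.18.249.128 - 29.18.249.191) does not contain 29.18.249.226
  29.18.251.0/24 (29.18.251.0 - 29.18.251.255) does not contain 29.18.249.226
  29.50.248.0/23 (29.50.248.0 - 29.50.249.255) does not contain 29.18.249.226
  29.18.250.0/23 (29.18.250.0 - 29.18.251.255) does not contain 29.18.249.226
  29.18.252.0/22 (29.18.252.0 - 29.18.255.255) does not contain 29.18.249.226
  29.18.224.0/20 (29.18.224.0 - 29.18.239.255) does not contain 29.18.249.226
Longest matching prefix is /19 -> interface ge-0/0/0.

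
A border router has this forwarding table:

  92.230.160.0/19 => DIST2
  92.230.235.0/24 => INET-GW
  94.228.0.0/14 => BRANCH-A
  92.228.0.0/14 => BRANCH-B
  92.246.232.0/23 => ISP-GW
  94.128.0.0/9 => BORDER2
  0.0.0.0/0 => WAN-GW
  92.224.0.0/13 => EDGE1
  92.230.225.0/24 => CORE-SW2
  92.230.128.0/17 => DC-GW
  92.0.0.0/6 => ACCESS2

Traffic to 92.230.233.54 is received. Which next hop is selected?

Routes whose prefix contains 92.230.233.54:
  0.0.0.0/0 (default, matches everything) -> WAN-GW
  92.0.0.0/6 (92.0.0.0 - 95.255.255.255) -> ACCESS2
  92.224.0.0/13 (92.224.0.0 - 92.231.255.255) -> EDGE1
  92.228.0.0/14 (92.228.0.0 - 92.231.255.255) -> BRANCH-B
  92.230.128.0/17 (92.230.128.0 - 92.230.255.255) -> DC-GW
More-specific entries that do NOT match:
  92.230.235.0/24 (92.230.235.0 - 92.230.235.255) does not contain 92.230.233.54
  92.230.225.0/24 (92.230.225.0 - 92.230.225.255) does not contain 92.230.233.54
  92.246.232.0/23 (92.246.232.0 - 92.246.233.255) does not contain 92.230.233.54
  92.230.160.0/19 (92.230.160.0 - 92.230.191.255) does not contain 92.230.233.54
Longest matching prefix is /17 -> next hop DC-GW.

DC-GW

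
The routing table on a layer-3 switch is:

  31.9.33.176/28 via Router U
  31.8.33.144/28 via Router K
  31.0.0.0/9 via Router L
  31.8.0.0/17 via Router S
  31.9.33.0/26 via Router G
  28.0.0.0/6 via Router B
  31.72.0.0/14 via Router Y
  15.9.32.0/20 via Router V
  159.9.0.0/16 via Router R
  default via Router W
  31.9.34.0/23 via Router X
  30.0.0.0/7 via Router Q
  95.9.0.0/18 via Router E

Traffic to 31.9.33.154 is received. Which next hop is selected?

Routes whose prefix contains 31.9.33.154:
  0.0.0.0/0 (default, matches everything) -> Router W
  28.0.0.0/6 (28.0.0.0 - 31.255.255.255) -> Router B
  30.0.0.0/7 (30.0.0.0 - 31.255.255.255) -> Router Q
  31.0.0.0/9 (31.0.0.0 - 31.127.255.255) -> Router L
More-specific entries that do NOT match:
  31.9.33.176/28 (31.9.33.176 - 31.9.33.191) does not contain 31.9.33.154
  31.8.33.144/28 (31.8.33.144 - 31.8.33.159) does not contain 31.9.33.154
  31.9.33.0/26 (31.9.33.0 - 31.9.33.63) does not contain 31.9.33.154
  31.9.34.0/23 (31.9.34.0 - 31.9.35.255) does not contain 31.9.33.154
  15.9.32.0/20 (15.9.32.0 - 15.9.47.255) does not contain 31.9.33.154
  95.9.0.0/18 (95.9.0.0 - 95.9.63.255) does not contain 31.9.33.154
  31.8.0.0/17 (31.8.0.0 - 31.8.127.255) does not contain 31.9.33.154
  159.9.0.0/16 (159.9.0.0 - 159.9.255.255) does not contain 31.9.33.154
  31.72.0.0/14 (31.72.0.0 - 31.75.255.255) does not contain 31.9.33.154
Longest matching prefix is /9 -> next hop Router L.

Router L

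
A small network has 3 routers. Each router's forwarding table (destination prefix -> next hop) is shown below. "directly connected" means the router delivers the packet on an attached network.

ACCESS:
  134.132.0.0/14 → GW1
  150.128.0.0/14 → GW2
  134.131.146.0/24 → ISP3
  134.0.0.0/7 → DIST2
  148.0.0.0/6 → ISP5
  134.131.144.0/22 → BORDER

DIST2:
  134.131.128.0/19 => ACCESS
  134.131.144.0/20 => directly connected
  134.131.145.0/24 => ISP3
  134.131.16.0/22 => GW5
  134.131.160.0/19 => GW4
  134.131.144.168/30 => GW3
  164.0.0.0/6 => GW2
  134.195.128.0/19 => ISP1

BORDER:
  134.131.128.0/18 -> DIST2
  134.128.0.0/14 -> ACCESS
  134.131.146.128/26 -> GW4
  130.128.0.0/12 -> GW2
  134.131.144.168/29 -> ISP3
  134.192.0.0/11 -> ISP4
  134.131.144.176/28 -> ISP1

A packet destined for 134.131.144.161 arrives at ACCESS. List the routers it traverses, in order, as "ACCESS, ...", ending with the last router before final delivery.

At ACCESS: longest match for 134.131.144.161 is 134.131.144.0/22 -> BORDER
At BORDER: longest match for 134.131.144.161 is 134.131.128.0/18 -> DIST2
At DIST2: longest match for 134.131.144.161 is 134.131.144.0/20 -> directly connected

ACCESS, BORDER, DIST2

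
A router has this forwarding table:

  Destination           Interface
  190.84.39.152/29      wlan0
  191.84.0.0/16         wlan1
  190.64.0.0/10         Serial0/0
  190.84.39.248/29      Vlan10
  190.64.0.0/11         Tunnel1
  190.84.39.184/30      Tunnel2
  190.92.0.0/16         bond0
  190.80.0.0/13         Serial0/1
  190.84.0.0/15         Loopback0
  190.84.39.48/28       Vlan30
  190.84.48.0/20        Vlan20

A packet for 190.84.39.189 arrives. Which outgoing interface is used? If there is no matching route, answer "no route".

Loopback0

Routes whose prefix contains 190.84.39.189:
  190.64.0.0/10 (190.64.0.0 - 190.127.255.255) -> Serial0/0
  190.64.0.0/11 (190.64.0.0 - 190.95.255.255) -> Tunnel1
  190.80.0.0/13 (190.80.0.0 - 190.87.255.255) -> Serial0/1
  190.84.0.0/15 (190.84.0.0 - 190.85.255.255) -> Loopback0
More-specific entries that do NOT match:
  190.84.39.184/30 (190.84.39.184 - 190.84.39.187) does not contain 190.84.39.189
  190.84.39.152/29 (190.84.39.152 - 190.84.39.159) does not contain 190.84.39.189
  190.84.39.248/29 (190.84.39.248 - 190.84.39.255) does not contain 190.84.39.189
  190.84.39.48/28 (190.84.39.48 - 190.84.39.63) does not contain 190.84.39.189
  190.84.48.0/20 (190.84.48.0 - 190.84.63.255) does not contain 190.84.39.189
  191.84.0.0/16 (191.84.0.0 - 191.84.255.255) does not contain 190.84.39.189
  190.92.0.0/16 (190.92.0.0 - 190.92.255.255) does not contain 190.84.39.189
Longest matching prefix is /15 -> interface Loopback0.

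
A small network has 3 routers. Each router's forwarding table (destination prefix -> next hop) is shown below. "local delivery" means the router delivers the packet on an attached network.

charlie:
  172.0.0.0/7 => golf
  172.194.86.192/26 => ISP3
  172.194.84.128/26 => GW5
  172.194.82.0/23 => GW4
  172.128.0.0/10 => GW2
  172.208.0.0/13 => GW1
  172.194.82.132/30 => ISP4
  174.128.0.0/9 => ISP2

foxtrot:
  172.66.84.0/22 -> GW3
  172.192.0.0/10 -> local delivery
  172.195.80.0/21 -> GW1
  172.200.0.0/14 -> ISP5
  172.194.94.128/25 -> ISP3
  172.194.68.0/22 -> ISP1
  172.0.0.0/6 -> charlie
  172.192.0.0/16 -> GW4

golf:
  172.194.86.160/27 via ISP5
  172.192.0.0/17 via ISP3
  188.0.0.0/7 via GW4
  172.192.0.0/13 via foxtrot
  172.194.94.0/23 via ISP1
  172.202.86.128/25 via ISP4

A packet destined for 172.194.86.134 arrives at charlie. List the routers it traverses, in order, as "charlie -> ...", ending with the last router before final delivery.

At charlie: longest match for 172.194.86.134 is 172.0.0.0/7 -> golf
At golf: longest match for 172.194.86.134 is 172.192.0.0/13 -> foxtrot
At foxtrot: longest match for 172.194.86.134 is 172.192.0.0/10 -> local delivery

charlie -> golf -> foxtrot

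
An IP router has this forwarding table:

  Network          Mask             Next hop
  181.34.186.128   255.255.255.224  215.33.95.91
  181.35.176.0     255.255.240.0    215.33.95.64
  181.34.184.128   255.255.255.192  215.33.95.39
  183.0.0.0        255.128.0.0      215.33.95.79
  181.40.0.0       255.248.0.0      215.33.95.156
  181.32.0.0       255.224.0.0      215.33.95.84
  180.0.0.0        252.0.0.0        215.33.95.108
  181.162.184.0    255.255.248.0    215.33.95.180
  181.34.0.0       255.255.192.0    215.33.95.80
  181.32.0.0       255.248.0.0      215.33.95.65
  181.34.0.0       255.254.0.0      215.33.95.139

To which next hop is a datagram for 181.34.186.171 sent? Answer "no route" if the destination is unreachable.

Routes whose prefix contains 181.34.186.171:
  180.0.0.0/6 (180.0.0.0 - 183.255.255.255) -> 215.33.95.108
  181.32.0.0/11 (181.32.0.0 - 181.63.255.255) -> 215.33.95.84
  181.32.0.0/13 (181.32.0.0 - 181.39.255.255) -> 215.33.95.65
  181.34.0.0/15 (181.34.0.0 - 181.35.255.255) -> 215.33.95.139
More-specific entries that do NOT match:
  181.34.186.128/27 (181.34.186.128 - 181.34.186.159) does not contain 181.34.186.171
  181.34.184.128/26 (181.34.184.128 - 181.34.184.191) does not contain 181.34.186.171
  181.162.184.0/21 (181.162.184.0 - 181.162.191.255) does not contain 181.34.186.171
  181.35.176.0/20 (181.35.176.0 - 181.35.191.255) does not contain 181.34.186.171
  181.34.0.0/18 (181.34.0.0 - 181.34.63.255) does not contain 181.34.186.171
Longest matching prefix is /15 -> next hop 215.33.95.139.

215.33.95.139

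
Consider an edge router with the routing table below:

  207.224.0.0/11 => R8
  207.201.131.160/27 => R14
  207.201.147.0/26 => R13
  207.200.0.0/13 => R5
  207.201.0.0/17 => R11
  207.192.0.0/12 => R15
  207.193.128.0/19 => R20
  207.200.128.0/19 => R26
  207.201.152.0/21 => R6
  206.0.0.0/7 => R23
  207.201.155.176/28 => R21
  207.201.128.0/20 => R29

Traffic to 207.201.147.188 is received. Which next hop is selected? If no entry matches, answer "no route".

R5

Routes whose prefix contains 207.201.147.188:
  206.0.0.0/7 (206.0.0.0 - 207.255.255.255) -> R23
  207.192.0.0/12 (207.192.0.0 - 207.207.255.255) -> R15
  207.200.0.0/13 (207.200.0.0 - 207.207.255.255) -> R5
More-specific entries that do NOT match:
  207.201.155.176/28 (207.201.155.176 - 207.201.155.191) does not contain 207.201.147.188
  207.201.131.160/27 (207.201.131.160 - 207.201.131.191) does not contain 207.201.147.188
  207.201.147.0/26 (207.201.147.0 - 207.201.147.63) does not contain 207.201.147.188
  207.201.152.0/21 (207.201.152.0 - 207.201.159.255) does not contain 207.201.147.188
  207.201.128.0/20 (207.201.128.0 - 207.201.143.255) does not contain 207.201.147.188
  207.193.128.0/19 (207.193.128.0 - 207.193.159.255) does not contain 207.201.147.188
  207.200.128.0/19 (207.200.128.0 - 207.200.159.255) does not contain 207.201.147.188
  207.201.0.0/17 (207.201.0.0 - 207.201.127.255) does not contain 207.201.147.188
Longest matching prefix is /13 -> next hop R5.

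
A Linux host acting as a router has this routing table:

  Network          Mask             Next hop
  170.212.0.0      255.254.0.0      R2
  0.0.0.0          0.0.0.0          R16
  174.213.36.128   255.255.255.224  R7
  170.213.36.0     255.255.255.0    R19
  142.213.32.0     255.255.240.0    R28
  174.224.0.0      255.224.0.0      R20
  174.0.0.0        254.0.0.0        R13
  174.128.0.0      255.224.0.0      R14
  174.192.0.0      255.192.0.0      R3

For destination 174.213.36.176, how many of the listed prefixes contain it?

Prefixes containing 174.213.36.176:
  0.0.0.0/0 (default, matches everything)
  174.0.0.0/7 (174.0.0.0 - 175.255.255.255)
  174.192.0.0/10 (174.192.0.0 - 174.255.255.255)
Total matching entries: 3.

3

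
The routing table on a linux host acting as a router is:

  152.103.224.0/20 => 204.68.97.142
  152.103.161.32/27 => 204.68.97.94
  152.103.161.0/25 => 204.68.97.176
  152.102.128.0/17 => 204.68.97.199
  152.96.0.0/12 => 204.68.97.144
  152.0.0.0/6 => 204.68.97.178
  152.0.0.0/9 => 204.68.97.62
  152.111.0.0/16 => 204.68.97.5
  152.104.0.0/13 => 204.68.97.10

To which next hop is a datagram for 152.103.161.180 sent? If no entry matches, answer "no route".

204.68.97.144

Routes whose prefix contains 152.103.161.180:
  152.0.0.0/6 (152.0.0.0 - 155.255.255.255) -> 204.68.97.178
  152.0.0.0/9 (152.0.0.0 - 152.127.255.255) -> 204.68.97.62
  152.96.0.0/12 (152.96.0.0 - 152.111.255.255) -> 204.68.97.144
More-specific entries that do NOT match:
  152.103.161.32/27 (152.103.161.32 - 152.103.161.63) does not contain 152.103.161.180
  152.103.161.0/25 (152.103.161.0 - 152.103.161.127) does not contain 152.103.161.180
  152.103.224.0/20 (152.103.224.0 - 152.103.239.255) does not contain 152.103.161.180
  152.102.128.0/17 (152.102.128.0 - 152.102.255.255) does not contain 152.103.161.180
  152.111.0.0/16 (152.111.0.0 - 152.111.255.255) does not contain 152.103.161.180
  152.104.0.0/13 (152.104.0.0 - 152.111.255.255) does not contain 152.103.161.180
Longest matching prefix is /12 -> next hop 204.68.97.144.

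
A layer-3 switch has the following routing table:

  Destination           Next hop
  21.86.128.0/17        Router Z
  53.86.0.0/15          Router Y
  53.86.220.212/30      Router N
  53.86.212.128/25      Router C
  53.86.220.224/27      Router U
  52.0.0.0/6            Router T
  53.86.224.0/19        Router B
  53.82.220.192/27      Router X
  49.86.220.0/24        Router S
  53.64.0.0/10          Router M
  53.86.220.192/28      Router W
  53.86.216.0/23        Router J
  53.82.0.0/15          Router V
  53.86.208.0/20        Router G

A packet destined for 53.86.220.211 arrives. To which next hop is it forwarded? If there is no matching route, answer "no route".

Router G

Routes whose prefix contains 53.86.220.211:
  52.0.0.0/6 (52.0.0.0 - 55.255.255.255) -> Router T
  53.64.0.0/10 (53.64.0.0 - 53.127.255.255) -> Router M
  53.86.0.0/15 (53.86.0.0 - 53.87.255.255) -> Router Y
  53.86.208.0/20 (53.86.208.0 - 53.86.223.255) -> Router G
More-specific entries that do NOT match:
  53.86.220.212/30 (53.86.220.212 - 53.86.220.215) does not contain 53.86.220.211
  53.86.220.192/28 (53.86.220.192 - 53.86.220.207) does not contain 53.86.220.211
  53.86.220.224/27 (53.86.220.224 - 53.86.220.255) does not contain 53.86.220.211
  53.82.220.192/27 (53.82.220.192 - 53.82.220.223) does not contain 53.86.220.211
  53.86.212.128/25 (53.86.212.128 - 53.86.212.255) does not contain 53.86.220.211
  49.86.220.0/24 (49.86.220.0 - 49.86.220.255) does not contain 53.86.220.211
  53.86.216.0/23 (53.86.216.0 - 53.86.217.255) does not contain 53.86.220.211
Longest matching prefix is /20 -> next hop Router G.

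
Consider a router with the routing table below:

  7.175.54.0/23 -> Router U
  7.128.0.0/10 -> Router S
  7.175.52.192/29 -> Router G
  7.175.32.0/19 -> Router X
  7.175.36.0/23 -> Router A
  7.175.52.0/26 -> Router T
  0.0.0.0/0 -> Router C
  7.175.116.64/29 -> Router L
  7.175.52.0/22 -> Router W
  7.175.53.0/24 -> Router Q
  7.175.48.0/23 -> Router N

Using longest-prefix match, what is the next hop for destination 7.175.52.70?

Router W

Routes whose prefix contains 7.175.52.70:
  0.0.0.0/0 (default, matches everything) -> Router C
  7.128.0.0/10 (7.128.0.0 - 7.191.255.255) -> Router S
  7.175.32.0/19 (7.175.32.0 - 7.175.63.255) -> Router X
  7.175.52.0/22 (7.175.52.0 - 7.175.55.255) -> Router W
More-specific entries that do NOT match:
  7.175.52.192/29 (7.175.52.192 - 7.175.52.199) does not contain 7.175.52.70
  7.175.116.64/29 (7.175.116.64 - 7.175.116.71) does not contain 7.175.52.70
  7.175.52.0/26 (7.175.52.0 - 7.175.52.63) does not contain 7.175.52.70
  7.175.53.0/24 (7.175.53.0 - 7.175.53.255) does not contain 7.175.52.70
  7.175.54.0/23 (7.175.54.0 - 7.175.55.255) does not contain 7.175.52.70
  7.175.36.0/23 (7.175.36.0 - 7.175.37.255) does not contain 7.175.52.70
  7.175.48.0/23 (7.175.48.0 - 7.175.49.255) does not contain 7.175.52.70
Longest matching prefix is /22 -> next hop Router W.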